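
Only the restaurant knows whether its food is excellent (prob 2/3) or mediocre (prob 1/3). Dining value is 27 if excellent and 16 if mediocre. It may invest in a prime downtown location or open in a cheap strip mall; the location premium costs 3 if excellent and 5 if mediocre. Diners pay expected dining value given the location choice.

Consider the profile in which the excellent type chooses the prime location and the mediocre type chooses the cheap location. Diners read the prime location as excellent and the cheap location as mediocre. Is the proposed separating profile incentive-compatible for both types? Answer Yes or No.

Under these beliefs, the prime location earns price premium 27 and the cheap location earns price premium 16.
excellent: the prime location nets 27 − 3 = 24; the cheap location nets 16. excellent prefers the prime location.
mediocre: the prime location nets 27 − 5 = 22; the cheap location nets 16. mediocre would deviate to the prime location.
mediocre has a profitable deviation, so the profile is not an equilibrium.

No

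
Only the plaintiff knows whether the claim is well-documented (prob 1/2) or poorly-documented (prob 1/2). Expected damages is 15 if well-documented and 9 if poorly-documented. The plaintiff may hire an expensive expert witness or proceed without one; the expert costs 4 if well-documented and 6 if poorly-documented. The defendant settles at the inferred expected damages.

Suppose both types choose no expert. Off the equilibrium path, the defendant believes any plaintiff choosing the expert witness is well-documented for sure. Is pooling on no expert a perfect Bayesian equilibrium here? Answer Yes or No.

On path, the defendant holds the prior and pays 1/2·15 + 1/2·9 = 12. Off path (the expert witness), believing well-documented, it pays 15.
well-documented: no expert nets 12; the expert witness nets 15 − 4 = 11. well-documented stays.
poorly-documented: no expert nets 12; the expert witness nets 15 − 6 = 9. poorly-documented stays.
No type deviates, so pooling is sustained.

Yes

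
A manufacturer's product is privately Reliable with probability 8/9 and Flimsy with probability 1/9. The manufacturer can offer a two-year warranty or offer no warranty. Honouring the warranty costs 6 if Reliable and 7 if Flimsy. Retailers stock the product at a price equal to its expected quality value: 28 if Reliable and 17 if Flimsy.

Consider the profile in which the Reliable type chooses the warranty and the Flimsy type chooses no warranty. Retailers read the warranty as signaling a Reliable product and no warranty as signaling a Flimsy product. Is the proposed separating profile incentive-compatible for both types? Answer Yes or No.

No

Under these beliefs, the warranty earns price 28 and no warranty earns price 17.
Reliable: the warranty nets 28 − 6 = 22; no warranty nets 17. Reliable prefers the warranty.
Flimsy: the warranty nets 28 − 7 = 21; no warranty nets 17. Flimsy would deviate to the warranty.
Flimsy has a profitable deviation, so the profile is not an equilibrium.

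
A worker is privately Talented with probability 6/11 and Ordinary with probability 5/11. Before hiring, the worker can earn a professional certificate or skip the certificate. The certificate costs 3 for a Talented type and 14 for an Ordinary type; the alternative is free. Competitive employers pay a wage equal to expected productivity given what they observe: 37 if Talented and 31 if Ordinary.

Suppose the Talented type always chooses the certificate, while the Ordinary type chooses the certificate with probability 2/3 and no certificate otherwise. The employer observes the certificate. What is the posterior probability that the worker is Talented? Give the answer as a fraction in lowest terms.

9/14

P(the certificate) = (6/11)·1 + (5/11)·(2/3) = 28/33.
By Bayes' rule, P(Talented | the certificate) = (6/11) / (28/33) = 9/14.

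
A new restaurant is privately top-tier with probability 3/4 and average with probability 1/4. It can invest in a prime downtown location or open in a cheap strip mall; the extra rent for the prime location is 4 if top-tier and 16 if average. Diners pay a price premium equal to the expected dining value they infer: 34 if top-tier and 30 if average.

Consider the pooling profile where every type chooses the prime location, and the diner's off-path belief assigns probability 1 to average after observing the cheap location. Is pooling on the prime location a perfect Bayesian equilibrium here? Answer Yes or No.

No

On path, the diner holds the prior and pays 3/4·34 + 1/4·30 = 33. Off path (the cheap location), believing average, it pays 30.
top-tier: the prime location nets 33 − 4 = 29; the cheap location nets 30. top-tier would deviate.
average: the prime location nets 33 − 16 = 17; the cheap location nets 30. average would deviate.
A type deviates, so pooling fails.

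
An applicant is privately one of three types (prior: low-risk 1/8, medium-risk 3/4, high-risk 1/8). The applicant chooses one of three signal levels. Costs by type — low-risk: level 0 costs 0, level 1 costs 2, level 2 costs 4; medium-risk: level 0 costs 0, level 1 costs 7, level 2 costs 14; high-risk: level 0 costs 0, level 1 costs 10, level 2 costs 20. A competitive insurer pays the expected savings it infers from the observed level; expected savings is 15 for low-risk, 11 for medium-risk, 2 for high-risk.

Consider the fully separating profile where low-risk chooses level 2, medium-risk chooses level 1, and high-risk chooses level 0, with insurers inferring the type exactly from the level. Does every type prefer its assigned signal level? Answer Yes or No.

Yes

Separating rebates: level 2 → 15, level 1 → 11, level 0 → 2.
low-risk (assigned level 2): level 0: 2 − 0 = 2; level 1: 11 − 2 = 9; level 2: 15 − 4 = 11. low-risk stays.
medium-risk (assigned level 1): level 0: 2 − 0 = 2; level 1: 11 − 7 = 4; level 2: 15 − 14 = 1. medium-risk stays.
high-risk (assigned level 0): level 0: 2 − 0 = 2; level 1: 11 − 10 = 1; level 2: 15 − 20 = -5. high-risk stays.
Every type prefers its assigned level; separation holds.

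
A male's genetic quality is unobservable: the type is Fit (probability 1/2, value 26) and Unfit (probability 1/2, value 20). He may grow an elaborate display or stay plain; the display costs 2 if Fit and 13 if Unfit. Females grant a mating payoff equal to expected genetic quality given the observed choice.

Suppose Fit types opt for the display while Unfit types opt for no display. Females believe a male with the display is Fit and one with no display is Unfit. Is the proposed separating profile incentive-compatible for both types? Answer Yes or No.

Yes

Under these beliefs, the display earns mating payoff 26 and no display earns mating payoff 20.
Fit: the display nets 26 − 2 = 24; no display nets 20. Fit prefers the display.
Unfit: the display nets 26 − 13 = 13; no display nets 20. Unfit prefers no display.
Neither type deviates, so the separating profile is an equilibrium.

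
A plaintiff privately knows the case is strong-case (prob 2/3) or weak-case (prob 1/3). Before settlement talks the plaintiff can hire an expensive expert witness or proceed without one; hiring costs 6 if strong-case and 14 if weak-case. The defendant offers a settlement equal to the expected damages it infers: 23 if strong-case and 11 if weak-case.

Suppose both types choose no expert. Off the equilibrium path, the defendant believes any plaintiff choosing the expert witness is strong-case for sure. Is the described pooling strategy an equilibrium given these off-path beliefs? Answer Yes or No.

Yes

On path, the defendant holds the prior and pays 2/3·23 + 1/3·11 = 19. Off path (the expert witness), believing strong-case, it pays 23.
strong-case: no expert nets 19; the expert witness nets 23 − 6 = 17. strong-case stays.
weak-case: no expert nets 19; the expert witness nets 23 − 14 = 9. weak-case stays.
No type deviates, so pooling is sustained.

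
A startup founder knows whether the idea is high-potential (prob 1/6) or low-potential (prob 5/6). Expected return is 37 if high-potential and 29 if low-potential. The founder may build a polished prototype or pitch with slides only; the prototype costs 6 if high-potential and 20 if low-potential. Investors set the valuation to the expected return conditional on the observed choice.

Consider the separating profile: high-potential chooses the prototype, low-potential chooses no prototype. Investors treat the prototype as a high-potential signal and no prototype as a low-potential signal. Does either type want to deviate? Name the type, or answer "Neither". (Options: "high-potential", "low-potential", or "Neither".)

The prototype pays 37; no prototype pays 29.
high-potential: assigned the prototype, nets 37 − 6 = 31; deviating to no prototype nets 29.
low-potential: assigned no prototype, nets 29; deviating to the prototype nets 37 − 20 = 17.
Both types strictly prefer their assigned action; no profitable deviation.

Neither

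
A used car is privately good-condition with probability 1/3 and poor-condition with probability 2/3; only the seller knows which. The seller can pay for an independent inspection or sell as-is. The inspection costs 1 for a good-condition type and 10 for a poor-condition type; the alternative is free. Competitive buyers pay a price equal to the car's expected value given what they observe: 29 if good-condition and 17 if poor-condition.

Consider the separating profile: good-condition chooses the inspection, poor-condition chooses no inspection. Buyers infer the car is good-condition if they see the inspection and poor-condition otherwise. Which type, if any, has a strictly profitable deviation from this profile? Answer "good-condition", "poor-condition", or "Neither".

poor-condition

The inspection pays 29; no inspection pays 17.
good-condition: assigned the inspection, nets 29 − 1 = 28; deviating to no inspection nets 17.
poor-condition: assigned no inspection, nets 17; deviating to the inspection nets 29 − 10 = 19.
The poor-condition type gains 2 by deviating.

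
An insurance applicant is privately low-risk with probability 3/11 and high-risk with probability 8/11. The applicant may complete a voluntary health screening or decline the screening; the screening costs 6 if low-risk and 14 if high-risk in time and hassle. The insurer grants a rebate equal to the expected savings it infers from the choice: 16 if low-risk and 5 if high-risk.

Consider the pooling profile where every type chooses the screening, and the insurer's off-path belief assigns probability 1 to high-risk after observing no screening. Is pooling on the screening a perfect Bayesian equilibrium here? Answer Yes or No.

No

On path, the insurer holds the prior and pays 3/11·16 + 8/11·5 = 8. Off path (no screening), believing high-risk, it pays 5.
low-risk: the screening nets 8 − 6 = 2; no screening nets 5. low-risk would deviate.
high-risk: the screening nets 8 − 14 = -6; no screening nets 5. high-risk would deviate.
A type deviates, so pooling fails.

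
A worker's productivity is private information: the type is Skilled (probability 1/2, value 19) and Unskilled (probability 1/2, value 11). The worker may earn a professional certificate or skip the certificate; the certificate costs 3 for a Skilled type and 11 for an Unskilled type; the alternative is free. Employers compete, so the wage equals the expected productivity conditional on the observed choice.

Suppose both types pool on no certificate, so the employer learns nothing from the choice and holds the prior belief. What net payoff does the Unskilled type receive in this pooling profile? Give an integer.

Pooled wage = 1/2·19 + 1/2·11 = 15.
Unskilled pays no cost for no certificate, so net payoff = 15.

15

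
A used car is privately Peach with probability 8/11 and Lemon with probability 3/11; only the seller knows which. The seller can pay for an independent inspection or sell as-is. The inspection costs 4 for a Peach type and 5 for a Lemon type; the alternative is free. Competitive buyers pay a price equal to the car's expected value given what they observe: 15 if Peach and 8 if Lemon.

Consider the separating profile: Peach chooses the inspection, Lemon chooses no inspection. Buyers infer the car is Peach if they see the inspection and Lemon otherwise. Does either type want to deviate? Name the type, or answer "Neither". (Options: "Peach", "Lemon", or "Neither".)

Lemon

The inspection pays 15; no inspection pays 8.
Peach: assigned the inspection, nets 15 − 4 = 11; deviating to no inspection nets 8.
Lemon: assigned no inspection, nets 8; deviating to the inspection nets 15 − 5 = 10.
The Lemon type gains 2 by deviating.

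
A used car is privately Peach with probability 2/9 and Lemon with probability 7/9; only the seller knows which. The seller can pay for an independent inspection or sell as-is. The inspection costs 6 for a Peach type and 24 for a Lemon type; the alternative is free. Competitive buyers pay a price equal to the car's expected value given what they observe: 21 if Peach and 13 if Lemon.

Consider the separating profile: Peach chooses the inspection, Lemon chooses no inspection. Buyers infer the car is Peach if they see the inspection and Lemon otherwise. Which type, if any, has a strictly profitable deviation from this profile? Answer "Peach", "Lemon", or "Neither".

Neither

The inspection pays 21; no inspection pays 13.
Peach: assigned the inspection, nets 21 − 6 = 15; deviating to no inspection nets 13.
Lemon: assigned no inspection, nets 13; deviating to the inspection nets 21 − 24 = -3.
Both types strictly prefer their assigned action; no profitable deviation.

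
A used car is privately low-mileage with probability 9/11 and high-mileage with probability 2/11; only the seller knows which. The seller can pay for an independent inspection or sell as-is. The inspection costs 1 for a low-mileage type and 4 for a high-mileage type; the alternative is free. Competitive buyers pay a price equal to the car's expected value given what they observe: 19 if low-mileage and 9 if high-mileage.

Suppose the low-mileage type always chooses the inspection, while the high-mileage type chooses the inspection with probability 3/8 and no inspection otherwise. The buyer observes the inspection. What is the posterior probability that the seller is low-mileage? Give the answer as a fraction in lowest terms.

P(the inspection) = (9/11)·1 + (2/11)·(3/8) = 39/44.
By Bayes' rule, P(low-mileage | the inspection) = (9/11) / (39/44) = 12/13.

12/13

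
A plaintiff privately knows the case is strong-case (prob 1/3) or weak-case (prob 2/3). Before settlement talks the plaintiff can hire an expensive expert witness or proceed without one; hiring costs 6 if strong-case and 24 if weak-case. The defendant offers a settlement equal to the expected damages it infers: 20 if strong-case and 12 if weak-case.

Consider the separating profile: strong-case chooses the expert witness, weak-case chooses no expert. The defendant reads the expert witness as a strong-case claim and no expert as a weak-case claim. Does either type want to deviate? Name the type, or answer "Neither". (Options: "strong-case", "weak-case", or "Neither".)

Neither

The expert witness pays 20; no expert pays 12.
strong-case: assigned the expert witness, nets 20 − 6 = 14; deviating to no expert nets 12.
weak-case: assigned no expert, nets 12; deviating to the expert witness nets 20 − 24 = -4.
Both types strictly prefer their assigned action; no profitable deviation.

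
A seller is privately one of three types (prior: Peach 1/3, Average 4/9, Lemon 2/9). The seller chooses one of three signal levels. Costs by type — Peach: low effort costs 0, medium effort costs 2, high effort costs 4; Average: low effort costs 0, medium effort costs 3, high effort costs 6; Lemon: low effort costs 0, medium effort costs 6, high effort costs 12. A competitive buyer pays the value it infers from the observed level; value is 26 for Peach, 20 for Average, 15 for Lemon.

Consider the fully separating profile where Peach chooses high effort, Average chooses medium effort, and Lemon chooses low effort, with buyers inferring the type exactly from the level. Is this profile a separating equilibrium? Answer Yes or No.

Separating prices: high effort → 26, medium effort → 20, low effort → 15.
Peach (assigned high effort): low effort: 15 − 0 = 15; medium effort: 20 − 2 = 18; high effort: 26 − 4 = 22. Peach stays.
Average (assigned medium effort): low effort: 15 − 0 = 15; medium effort: 20 − 3 = 17; high effort: 26 − 6 = 20. Average prefers high effort.
Lemon (assigned low effort): low effort: 15 − 0 = 15; medium effort: 20 − 6 = 14; high effort: 26 − 12 = 14. Lemon stays.
At least one type deviates; the separating profile fails.

No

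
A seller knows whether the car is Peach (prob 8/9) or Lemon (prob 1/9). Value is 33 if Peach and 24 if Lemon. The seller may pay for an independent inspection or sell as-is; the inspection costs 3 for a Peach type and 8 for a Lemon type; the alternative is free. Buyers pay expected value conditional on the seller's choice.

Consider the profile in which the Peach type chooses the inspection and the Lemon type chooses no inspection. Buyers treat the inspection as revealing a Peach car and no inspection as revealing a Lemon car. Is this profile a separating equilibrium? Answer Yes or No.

Under these beliefs, the inspection earns price 33 and no inspection earns price 24.
Peach: the inspection nets 33 − 3 = 30; no inspection nets 24. Peach prefers the inspection.
Lemon: the inspection nets 33 − 8 = 25; no inspection nets 24. Lemon would deviate to the inspection.
Lemon has a profitable deviation, so the profile is not an equilibrium.

No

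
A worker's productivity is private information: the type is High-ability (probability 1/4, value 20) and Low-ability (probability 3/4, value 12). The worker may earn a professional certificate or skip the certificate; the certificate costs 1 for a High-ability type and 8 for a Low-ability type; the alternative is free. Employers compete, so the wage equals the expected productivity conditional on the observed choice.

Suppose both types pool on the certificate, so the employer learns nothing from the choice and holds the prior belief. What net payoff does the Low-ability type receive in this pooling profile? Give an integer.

Pooled wage = 1/4·20 + 3/4·12 = 14.
Low-ability pays cost 8 for the certificate, so net payoff = 14 − 8 = 6.

6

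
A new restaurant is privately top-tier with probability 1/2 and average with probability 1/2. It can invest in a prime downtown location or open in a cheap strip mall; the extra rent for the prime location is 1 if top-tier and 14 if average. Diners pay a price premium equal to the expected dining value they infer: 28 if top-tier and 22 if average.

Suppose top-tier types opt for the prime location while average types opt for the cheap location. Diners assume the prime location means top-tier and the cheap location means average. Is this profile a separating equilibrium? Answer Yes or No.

Yes

Under these beliefs, the prime location earns price premium 28 and the cheap location earns price premium 22.
top-tier: the prime location nets 28 − 1 = 27; the cheap location nets 22. top-tier prefers the prime location.
average: the prime location nets 28 − 14 = 14; the cheap location nets 22. average prefers the cheap location.
Neither type deviates, so the separating profile is an equilibrium.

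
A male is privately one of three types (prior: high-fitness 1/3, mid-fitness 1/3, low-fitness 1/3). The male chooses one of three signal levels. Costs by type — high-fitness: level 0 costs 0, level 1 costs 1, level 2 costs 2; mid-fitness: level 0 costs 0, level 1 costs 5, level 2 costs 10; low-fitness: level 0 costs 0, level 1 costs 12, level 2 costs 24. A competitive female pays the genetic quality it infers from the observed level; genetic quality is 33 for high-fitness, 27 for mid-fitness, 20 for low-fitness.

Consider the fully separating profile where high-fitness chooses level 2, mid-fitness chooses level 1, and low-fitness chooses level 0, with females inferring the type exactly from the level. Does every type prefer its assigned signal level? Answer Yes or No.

No

Separating mating payoffs: level 2 → 33, level 1 → 27, level 0 → 20.
high-fitness (assigned level 2): level 0: 20 − 0 = 20; level 1: 27 − 1 = 26; level 2: 33 − 2 = 31. high-fitness stays.
mid-fitness (assigned level 1): level 0: 20 − 0 = 20; level 1: 27 − 5 = 22; level 2: 33 − 10 = 23. mid-fitness prefers level 2.
low-fitness (assigned level 0): level 0: 20 − 0 = 20; level 1: 27 − 12 = 15; level 2: 33 − 24 = 9. low-fitness stays.
At least one type deviates; the separating profile fails.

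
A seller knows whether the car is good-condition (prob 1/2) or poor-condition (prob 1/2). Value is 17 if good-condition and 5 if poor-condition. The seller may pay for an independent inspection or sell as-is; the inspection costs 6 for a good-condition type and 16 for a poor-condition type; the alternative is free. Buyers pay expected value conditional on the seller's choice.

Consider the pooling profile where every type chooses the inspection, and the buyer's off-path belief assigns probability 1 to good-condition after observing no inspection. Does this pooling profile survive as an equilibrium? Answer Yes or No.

On path, the buyer holds the prior and pays 1/2·17 + 1/2·5 = 11. Off path (no inspection), believing good-condition, it pays 17.
good-condition: the inspection nets 11 − 6 = 5; no inspection nets 17. good-condition would deviate.
poor-condition: the inspection nets 11 − 16 = -5; no inspection nets 17. poor-condition would deviate.
A type deviates, so pooling fails.

No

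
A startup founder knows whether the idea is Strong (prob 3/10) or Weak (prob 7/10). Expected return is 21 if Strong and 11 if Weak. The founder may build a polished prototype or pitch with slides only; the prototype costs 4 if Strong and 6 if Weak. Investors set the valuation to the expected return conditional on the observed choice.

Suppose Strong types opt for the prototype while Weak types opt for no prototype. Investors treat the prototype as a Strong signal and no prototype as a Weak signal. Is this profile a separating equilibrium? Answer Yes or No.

No

Under these beliefs, the prototype earns valuation 21 and no prototype earns valuation 11.
Strong: the prototype nets 21 − 4 = 17; no prototype nets 11. Strong prefers the prototype.
Weak: the prototype nets 21 − 6 = 15; no prototype nets 11. Weak would deviate to the prototype.
Weak has a profitable deviation, so the profile is not an equilibrium.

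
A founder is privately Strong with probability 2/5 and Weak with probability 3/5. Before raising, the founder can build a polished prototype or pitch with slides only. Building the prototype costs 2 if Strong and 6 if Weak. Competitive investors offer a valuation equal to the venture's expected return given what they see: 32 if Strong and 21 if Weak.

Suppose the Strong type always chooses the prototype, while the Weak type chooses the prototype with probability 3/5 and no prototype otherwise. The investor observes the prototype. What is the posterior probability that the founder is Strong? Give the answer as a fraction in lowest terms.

10/19

P(the prototype) = (2/5)·1 + (3/5)·(3/5) = 19/25.
By Bayes' rule, P(Strong | the prototype) = (2/5) / (19/25) = 10/19.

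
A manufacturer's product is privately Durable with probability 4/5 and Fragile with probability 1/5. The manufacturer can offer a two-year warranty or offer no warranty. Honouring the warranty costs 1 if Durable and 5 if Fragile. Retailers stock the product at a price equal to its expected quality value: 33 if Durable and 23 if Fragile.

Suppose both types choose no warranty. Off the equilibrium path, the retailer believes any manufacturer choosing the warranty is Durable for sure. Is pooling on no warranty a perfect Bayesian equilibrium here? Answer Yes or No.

On path, the retailer holds the prior and pays 4/5·33 + 1/5·23 = 31. Off path (the warranty), believing Durable, it pays 33.
Durable: no warranty nets 31; the warranty nets 33 − 1 = 32. Durable would deviate.
Fragile: no warranty nets 31; the warranty nets 33 − 5 = 28. Fragile stays.
A type deviates, so pooling fails.

No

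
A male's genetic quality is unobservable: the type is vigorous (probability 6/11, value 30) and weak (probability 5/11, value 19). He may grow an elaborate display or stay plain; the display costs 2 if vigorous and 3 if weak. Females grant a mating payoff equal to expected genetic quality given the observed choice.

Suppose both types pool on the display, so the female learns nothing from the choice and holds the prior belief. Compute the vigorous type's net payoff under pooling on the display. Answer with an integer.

Pooled mating payoff = 6/11·30 + 5/11·19 = 25.
vigorous pays cost 2 for the display, so net payoff = 25 − 2 = 23.

23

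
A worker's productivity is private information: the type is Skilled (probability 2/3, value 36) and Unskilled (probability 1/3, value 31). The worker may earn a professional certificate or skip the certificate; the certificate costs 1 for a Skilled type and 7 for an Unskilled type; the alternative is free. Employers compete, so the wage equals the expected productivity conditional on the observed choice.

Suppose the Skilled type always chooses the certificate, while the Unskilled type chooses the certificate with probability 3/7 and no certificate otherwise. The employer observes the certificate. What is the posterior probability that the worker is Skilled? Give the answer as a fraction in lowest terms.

P(the certificate) = (2/3)·1 + (1/3)·(3/7) = 17/21.
By Bayes' rule, P(Skilled | the certificate) = (2/3) / (17/21) = 14/17.

14/17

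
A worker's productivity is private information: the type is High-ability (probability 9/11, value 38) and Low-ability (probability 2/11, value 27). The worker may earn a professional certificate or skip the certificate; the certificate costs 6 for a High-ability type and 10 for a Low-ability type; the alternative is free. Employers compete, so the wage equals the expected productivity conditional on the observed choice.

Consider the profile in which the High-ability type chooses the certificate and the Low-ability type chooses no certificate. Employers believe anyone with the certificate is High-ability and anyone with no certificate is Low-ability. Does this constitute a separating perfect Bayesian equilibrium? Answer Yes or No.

Under these beliefs, the certificate earns wage 38 and no certificate earns wage 27.
High-ability: the certificate nets 38 − 6 = 32; no certificate nets 27. High-ability prefers the certificate.
Low-ability: the certificate nets 38 − 10 = 28; no certificate nets 27. Low-ability would deviate to the certificate.
Low-ability has a profitable deviation, so the profile is not an equilibrium.

No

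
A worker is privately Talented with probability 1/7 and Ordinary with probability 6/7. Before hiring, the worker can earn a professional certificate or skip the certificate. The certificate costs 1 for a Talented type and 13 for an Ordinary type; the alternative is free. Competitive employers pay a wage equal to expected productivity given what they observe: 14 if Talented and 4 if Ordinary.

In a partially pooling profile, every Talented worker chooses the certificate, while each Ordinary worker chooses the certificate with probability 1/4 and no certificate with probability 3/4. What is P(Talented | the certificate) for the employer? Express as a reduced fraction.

P(the certificate) = (1/7)·1 + (6/7)·(1/4) = 5/14.
By Bayes' rule, P(Talented | the certificate) = (1/7) / (5/14) = 2/5.

2/5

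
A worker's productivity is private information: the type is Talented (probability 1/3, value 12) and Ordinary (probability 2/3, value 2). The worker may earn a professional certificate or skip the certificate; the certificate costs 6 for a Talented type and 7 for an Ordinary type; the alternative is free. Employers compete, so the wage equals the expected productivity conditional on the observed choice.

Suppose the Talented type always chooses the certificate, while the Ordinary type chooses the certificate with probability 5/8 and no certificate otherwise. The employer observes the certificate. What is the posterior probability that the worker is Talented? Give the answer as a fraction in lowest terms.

P(the certificate) = (1/3)·1 + (2/3)·(5/8) = 3/4.
By Bayes' rule, P(Talented | the certificate) = (1/3) / (3/4) = 4/9.

4/9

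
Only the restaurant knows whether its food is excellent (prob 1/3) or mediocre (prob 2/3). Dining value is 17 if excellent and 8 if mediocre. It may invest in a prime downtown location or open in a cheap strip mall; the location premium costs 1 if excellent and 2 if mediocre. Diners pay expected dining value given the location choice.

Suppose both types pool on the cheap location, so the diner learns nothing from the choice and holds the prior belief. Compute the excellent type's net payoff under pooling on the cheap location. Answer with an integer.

11

Pooled price premium = 1/3·17 + 2/3·8 = 11.
excellent pays no cost for the cheap location, so net payoff = 11.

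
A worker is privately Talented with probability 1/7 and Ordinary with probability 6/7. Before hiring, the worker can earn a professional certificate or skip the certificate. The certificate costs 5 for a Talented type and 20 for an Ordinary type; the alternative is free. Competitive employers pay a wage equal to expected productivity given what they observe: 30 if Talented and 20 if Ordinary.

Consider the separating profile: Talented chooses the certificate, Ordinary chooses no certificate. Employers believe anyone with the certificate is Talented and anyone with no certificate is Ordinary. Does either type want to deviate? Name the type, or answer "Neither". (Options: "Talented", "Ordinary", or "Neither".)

Neither

The certificate pays 30; no certificate pays 20.
Talented: assigned the certificate, nets 30 − 5 = 25; deviating to no certificate nets 20.
Ordinary: assigned no certificate, nets 20; deviating to the certificate nets 30 − 20 = 10.
Both types strictly prefer their assigned action; no profitable deviation.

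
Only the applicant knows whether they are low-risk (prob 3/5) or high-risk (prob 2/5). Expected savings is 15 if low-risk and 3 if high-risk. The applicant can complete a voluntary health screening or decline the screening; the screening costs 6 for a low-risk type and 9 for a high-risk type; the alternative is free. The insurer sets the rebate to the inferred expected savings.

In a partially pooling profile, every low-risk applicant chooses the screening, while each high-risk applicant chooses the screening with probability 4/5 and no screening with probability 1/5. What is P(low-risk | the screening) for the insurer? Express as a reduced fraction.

15/23

P(the screening) = (3/5)·1 + (2/5)·(4/5) = 23/25.
By Bayes' rule, P(low-risk | the screening) = (3/5) / (23/25) = 15/23.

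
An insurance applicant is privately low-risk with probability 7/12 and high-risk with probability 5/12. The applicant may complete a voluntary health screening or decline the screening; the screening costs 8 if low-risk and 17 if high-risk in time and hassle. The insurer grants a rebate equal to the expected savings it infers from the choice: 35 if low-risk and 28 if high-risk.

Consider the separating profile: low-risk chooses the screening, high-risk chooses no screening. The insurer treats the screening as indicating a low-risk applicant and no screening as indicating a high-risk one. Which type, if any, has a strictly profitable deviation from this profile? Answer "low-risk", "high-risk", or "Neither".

low-risk

The screening pays 35; no screening pays 28.
low-risk: assigned the screening, nets 35 − 8 = 27; deviating to no screening nets 28.
high-risk: assigned no screening, nets 28; deviating to the screening nets 35 − 17 = 18.
The low-risk type gains 1 by deviating.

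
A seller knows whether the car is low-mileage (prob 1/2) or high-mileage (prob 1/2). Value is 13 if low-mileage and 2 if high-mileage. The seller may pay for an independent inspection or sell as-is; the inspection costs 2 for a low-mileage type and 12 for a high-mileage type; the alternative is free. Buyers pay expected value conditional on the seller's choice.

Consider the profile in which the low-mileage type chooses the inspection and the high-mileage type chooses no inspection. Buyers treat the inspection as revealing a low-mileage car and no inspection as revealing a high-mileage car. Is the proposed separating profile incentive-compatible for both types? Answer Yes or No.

Yes

Under these beliefs, the inspection earns price 13 and no inspection earns price 2.
low-mileage: the inspection nets 13 − 2 = 11; no inspection nets 2. low-mileage prefers the inspection.
high-mileage: the inspection nets 13 − 12 = 1; no inspection nets 2. high-mileage prefers no inspection.
Neither type deviates, so the separating profile is an equilibrium.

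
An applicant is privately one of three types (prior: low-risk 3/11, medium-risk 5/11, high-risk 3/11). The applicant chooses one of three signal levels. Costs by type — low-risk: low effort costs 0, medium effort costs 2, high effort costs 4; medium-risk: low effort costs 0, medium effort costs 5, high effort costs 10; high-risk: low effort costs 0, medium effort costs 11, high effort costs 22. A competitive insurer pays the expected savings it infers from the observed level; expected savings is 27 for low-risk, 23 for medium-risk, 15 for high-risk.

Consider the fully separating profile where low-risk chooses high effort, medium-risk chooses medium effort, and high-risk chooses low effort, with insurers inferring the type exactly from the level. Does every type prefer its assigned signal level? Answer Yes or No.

Yes

Separating rebates: high effort → 27, medium effort → 23, low effort → 15.
low-risk (assigned high effort): low effort: 15 − 0 = 15; medium effort: 23 − 2 = 21; high effort: 27 − 4 = 23. low-risk stays.
medium-risk (assigned medium effort): low effort: 15 − 0 = 15; medium effort: 23 − 5 = 18; high effort: 27 − 10 = 17. medium-risk stays.
high-risk (assigned low effort): low effort: 15 − 0 = 15; medium effort: 23 − 11 = 12; high effort: 27 − 22 = 5. high-risk stays.
Every type prefers its assigned level; separation holds.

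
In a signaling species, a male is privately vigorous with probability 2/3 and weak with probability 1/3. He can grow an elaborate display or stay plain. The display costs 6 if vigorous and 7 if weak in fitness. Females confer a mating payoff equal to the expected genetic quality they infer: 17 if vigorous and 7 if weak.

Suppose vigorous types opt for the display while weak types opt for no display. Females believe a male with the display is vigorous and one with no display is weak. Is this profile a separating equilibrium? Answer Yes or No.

No

Under these beliefs, the display earns mating payoff 17 and no display earns mating payoff 7.
vigorous: the display nets 17 − 6 = 11; no display nets 7. vigorous prefers the display.
weak: the display nets 17 − 7 = 10; no display nets 7. weak would deviate to the display.
weak has a profitable deviation, so the profile is not an equilibrium.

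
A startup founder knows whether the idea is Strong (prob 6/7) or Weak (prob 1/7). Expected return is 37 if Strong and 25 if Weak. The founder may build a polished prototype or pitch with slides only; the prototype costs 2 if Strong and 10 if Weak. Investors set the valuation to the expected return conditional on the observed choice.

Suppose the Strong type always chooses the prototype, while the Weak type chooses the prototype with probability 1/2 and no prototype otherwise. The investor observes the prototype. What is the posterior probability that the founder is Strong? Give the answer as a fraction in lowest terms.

12/13

P(the prototype) = (6/7)·1 + (1/7)·(1/2) = 13/14.
By Bayes' rule, P(Strong | the prototype) = (6/7) / (13/14) = 12/13.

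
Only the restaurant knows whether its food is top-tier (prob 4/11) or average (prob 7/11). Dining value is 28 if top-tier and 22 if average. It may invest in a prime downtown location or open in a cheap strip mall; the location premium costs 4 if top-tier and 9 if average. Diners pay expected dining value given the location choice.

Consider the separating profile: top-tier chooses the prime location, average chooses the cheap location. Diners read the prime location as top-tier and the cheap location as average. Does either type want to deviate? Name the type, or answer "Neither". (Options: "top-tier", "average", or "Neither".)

The prime location pays 28; the cheap location pays 22.
top-tier: assigned the prime location, nets 28 − 4 = 24; deviating to the cheap location nets 22.
average: assigned the cheap location, nets 22; deviating to the prime location nets 28 − 9 = 19.
Both types strictly prefer their assigned action; no profitable deviation.

Neither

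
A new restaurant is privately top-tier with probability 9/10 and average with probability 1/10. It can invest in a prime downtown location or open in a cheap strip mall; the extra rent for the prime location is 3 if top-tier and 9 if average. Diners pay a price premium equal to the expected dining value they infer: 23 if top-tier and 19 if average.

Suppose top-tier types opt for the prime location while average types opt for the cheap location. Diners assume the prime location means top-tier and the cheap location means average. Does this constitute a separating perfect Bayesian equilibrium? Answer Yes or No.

Yes

Under these beliefs, the prime location earns price premium 23 and the cheap location earns price premium 19.
top-tier: the prime location nets 23 − 3 = 20; the cheap location nets 19. top-tier prefers the prime location.
average: the prime location nets 23 − 9 = 14; the cheap location nets 19. average prefers the cheap location.
Neither type deviates, so the separating profile is an equilibrium.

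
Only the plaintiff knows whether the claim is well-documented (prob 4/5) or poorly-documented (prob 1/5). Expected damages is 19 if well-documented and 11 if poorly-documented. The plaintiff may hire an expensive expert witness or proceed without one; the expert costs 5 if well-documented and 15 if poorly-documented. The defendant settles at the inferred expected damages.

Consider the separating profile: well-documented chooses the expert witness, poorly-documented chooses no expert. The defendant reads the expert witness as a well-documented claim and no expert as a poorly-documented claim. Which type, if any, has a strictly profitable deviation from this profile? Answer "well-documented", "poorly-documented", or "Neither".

The expert witness pays 19; no expert pays 11.
well-documented: assigned the expert witness, nets 19 − 5 = 14; deviating to no expert nets 11.
poorly-documented: assigned no expert, nets 11; deviating to the expert witness nets 19 − 15 = 4.
Both types strictly prefer their assigned action; no profitable deviation.

Neither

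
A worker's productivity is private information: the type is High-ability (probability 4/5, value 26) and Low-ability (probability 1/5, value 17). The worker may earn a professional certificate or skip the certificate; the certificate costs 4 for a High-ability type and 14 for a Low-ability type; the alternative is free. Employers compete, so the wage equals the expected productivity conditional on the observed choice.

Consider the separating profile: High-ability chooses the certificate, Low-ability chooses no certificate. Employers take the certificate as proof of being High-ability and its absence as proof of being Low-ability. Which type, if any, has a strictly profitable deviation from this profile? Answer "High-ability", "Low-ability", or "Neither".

The certificate pays 26; no certificate pays 17.
High-ability: assigned the certificate, nets 26 − 4 = 22; deviating to no certificate nets 17.
Low-ability: assigned no certificate, nets 17; deviating to the certificate nets 26 − 14 = 12.
Both types strictly prefer their assigned action; no profitable deviation.

Neither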